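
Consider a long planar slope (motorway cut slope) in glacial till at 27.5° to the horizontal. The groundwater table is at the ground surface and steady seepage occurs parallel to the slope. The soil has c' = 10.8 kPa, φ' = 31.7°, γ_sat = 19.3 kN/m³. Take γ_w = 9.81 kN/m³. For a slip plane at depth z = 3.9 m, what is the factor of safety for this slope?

FS = 0.93

With seepage parallel to the slope and the water table at the surface, the effective normal stress on the slip plane uses the buoyant unit weight γ' = γ_sat − γ_w while the driving shear stress uses γ_sat:
FS = [c' + γ' z cos²β tanφ'] / [γ_sat z sinβ cosβ]
γ' = 19.3 − 9.81 = 9.49 kN/m³
Numerator = 10.8 + 9.49·3.9·cos²27.5°·tan31.7° = 10.8 + 9.49·3.9·0.7868·0.6176 = 28.785 kPa
Denominator = 19.3·3.9·sin27.5°·cos27.5° = 19.3·3.9·0.4617·0.8870 = 30.829 kPa
FS = 28.785 / 30.829 = 0.934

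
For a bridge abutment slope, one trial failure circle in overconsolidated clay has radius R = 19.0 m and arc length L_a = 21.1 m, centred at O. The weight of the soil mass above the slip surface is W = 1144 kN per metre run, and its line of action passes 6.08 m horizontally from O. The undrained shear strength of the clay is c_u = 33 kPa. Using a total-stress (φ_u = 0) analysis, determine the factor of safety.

Taking moments about the centre O, the resisting moment is provided by the undrained shear strength acting along the arc:
M_R = c_u·L_a·R = 33·21.10·19.0 = 13229.7 kN·m/m
M_D = W·d = 1144·6.08 = 6955.5 kN·m/m
FS = M_R / M_D = 13229.7 / 6955.5 = 1.902

FS = 1.90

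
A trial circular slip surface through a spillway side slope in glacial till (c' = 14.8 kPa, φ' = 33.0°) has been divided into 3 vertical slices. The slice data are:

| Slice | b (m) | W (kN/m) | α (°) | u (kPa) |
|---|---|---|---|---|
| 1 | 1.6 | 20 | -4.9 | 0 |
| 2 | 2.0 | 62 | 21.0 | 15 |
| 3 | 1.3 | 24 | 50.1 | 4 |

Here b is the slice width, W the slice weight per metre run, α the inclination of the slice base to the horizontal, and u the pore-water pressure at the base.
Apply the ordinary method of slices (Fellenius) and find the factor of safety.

FS = 3.08

Ordinary method of slices: FS = Σ[c'·Δl_i + (W_i cosα_i − u_i·Δl_i)·tanφ'] / Σ W_i sinα_i, with Δl_i = b_i / cosα_i.
Slice 1: Δl = 1.6/cos(-4.9°) = 1.606 m; N'_1 = 20·cos(-4.9°) − 0·1.606 = 19.9; c'Δl = 23.77; W sinα = -1.7
Slice 2: Δl = 2.0/cos21.0° = 2.142 m; N'_2 = 62·cos21.0° − 15·2.142 = 25.7; c'Δl = 31.71; W sinα = 22.2
Slice 3: Δl = 1.3/cos50.1° = 2.027 m; N'_3 = 24·cos50.1° − 4·2.027 = 7.3; c'Δl = 29.99; W sinα = 18.4
Σc'Δl = 85.5 kN/m; ΣN' = 53.0 kN/m; ΣW sinα = 38.9 kN/m
Resisting = 85.5 + 53.0·tan33.0° = 85.5 + 34.4 = 119.9 kN/m
FS = 119.9 / 38.9 = 3.080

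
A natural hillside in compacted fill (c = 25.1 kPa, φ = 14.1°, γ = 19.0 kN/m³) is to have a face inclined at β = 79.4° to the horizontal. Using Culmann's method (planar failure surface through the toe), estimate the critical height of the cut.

Culmann's analysis gives the critical failure plane at α_cr = (β + φ)/2 = (79.4 + 14.1)/2 = 46.8°, and the critical height
H_c = (4c/γ) · sinβ cosφ / [1 − cos(β − φ)]
    = (4·25.1/19.0) · sin79.4°·cos14.1° / [1 − cos(65.3°)]
    = 5.284 · 0.9829·0.9699 / [1 − 0.4179]
    = 5.284 · 0.9533 / 0.5821
    = 8.65 m

H_c = 8.65 m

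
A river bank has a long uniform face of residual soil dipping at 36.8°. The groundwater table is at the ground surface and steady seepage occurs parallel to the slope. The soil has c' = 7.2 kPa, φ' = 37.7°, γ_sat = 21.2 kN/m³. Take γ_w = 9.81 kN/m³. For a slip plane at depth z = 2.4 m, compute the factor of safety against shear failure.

With seepage parallel to the slope and the water table at the surface, the effective normal stress on the slip plane uses the buoyant unit weight γ' = γ_sat − γ_w while the driving shear stress uses γ_sat:
FS = [c' + γ' z cos²β tanφ'] / [γ_sat z sinβ cosβ]
γ' = 21.2 − 9.81 = 11.39 kN/m³
Numerator = 7.2 + 11.39·2.4·cos²36.8°·tan37.7° = 7.2 + 11.39·2.4·0.6412·0.7729 = 20.746 kPa
Denominator = 21.2·2.4·sin36.8°·cos36.8° = 21.2·2.4·0.5990·0.8007 = 24.405 kPa
FS = 20.746 / 24.405 = 0.850

FS = 0.85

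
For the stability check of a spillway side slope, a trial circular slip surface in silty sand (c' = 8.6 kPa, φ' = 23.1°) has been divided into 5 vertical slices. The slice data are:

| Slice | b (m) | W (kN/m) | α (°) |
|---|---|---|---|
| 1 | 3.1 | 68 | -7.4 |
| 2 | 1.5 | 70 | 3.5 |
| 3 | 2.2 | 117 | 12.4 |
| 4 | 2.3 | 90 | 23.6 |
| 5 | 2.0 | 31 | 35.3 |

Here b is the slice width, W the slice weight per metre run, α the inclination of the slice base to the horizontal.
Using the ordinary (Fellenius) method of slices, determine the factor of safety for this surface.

Ordinary method of slices: FS = Σ[c'·Δl_i + (W_i cosα_i)·tanφ'] / Σ W_i sinα_i, with Δl_i = b_i / cosα_i.
Slice 1: Δl = 3.1/cos(-7.4°) = 3.126 m; N'_1 = 68·cos(-7.4°) = 67.4; c'Δl = 26.88; W sinα = -8.8
Slice 2: Δl = 1.5/cos3.5° = 1.503 m; N'_2 = 70·cos3.5° = 69.9; c'Δl = 12.92; W sinα = 4.3
Slice 3: Δl = 2.2/cos12.4° = 2.253 m; N'_3 = 117·cos12.4° = 114.3; c'Δl = 19.37; W sinα = 25.1
Slice 4: Δl = 2.3/cos23.6° = 2.510 m; N'_4 = 90·cos23.6° = 82.5; c'Δl = 21.59; W sinα = 36.0
Slice 5: Δl = 2.0/cos35.3° = 2.451 m; N'_5 = 31·cos35.3° = 25.3; c'Δl = 21.07; W sinα = 17.9
Σc'Δl = 101.8 kN/m; ΣN' = 359.3 kN/m; ΣW sinα = 74.6 kN/m
Resisting = 101.8 + 359.3·tan23.1° = 101.8 + 153.3 = 255.1 kN/m
FS = 255.1 / 74.6 = 3.420

FS = 3.42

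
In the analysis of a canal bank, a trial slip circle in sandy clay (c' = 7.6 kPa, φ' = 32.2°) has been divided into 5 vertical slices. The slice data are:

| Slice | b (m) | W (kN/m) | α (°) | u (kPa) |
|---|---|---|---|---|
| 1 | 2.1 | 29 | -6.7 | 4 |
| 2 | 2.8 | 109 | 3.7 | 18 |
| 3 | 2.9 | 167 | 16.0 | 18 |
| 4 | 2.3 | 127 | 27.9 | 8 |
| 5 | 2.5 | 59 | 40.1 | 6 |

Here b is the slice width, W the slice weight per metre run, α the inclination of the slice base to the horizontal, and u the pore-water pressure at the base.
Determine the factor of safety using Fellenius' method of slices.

Ordinary method of slices: FS = Σ[c'·Δl_i + (W_i cosα_i − u_i·Δl_i)·tanφ'] / Σ W_i sinα_i, with Δl_i = b_i / cosα_i.
Slice 1: Δl = 2.1/cos(-6.7°) = 2.114 m; N'_1 = 29·cos(-6.7°) − 4·2.114 = 20.3; c'Δl = 16.07; W sinα = -3.4
Slice 2: Δl = 2.8/cos3.7° = 2.806 m; N'_2 = 109·cos3.7° − 18·2.806 = 58.3; c'Δl = 21.32; W sinα = 7.0
Slice 3: Δl = 2.9/cos16.0° = 3.017 m; N'_3 = 167·cos16.0° − 18·3.017 = 106.2; c'Δl = 22.93; W sinα = 46.0
Slice 4: Δl = 2.3/cos27.9° = 2.602 m; N'_4 = 127·cos27.9° − 8·2.602 = 91.4; c'Δl = 19.78; W sinα = 59.4
Slice 5: Δl = 2.5/cos40.1° = 3.268 m; N'_5 = 59·cos40.1° − 6·3.268 = 25.5; c'Δl = 24.84; W sinα = 38.0
Σc'Δl = 104.9 kN/m; ΣN' = 301.8 kN/m; ΣW sinα = 147.1 kN/m
Resisting = 104.9 + 301.8·tan32.2° = 104.9 + 190.0 = 295.0 kN/m
FS = 295.0 / 147.1 = 2.005

FS = 2.01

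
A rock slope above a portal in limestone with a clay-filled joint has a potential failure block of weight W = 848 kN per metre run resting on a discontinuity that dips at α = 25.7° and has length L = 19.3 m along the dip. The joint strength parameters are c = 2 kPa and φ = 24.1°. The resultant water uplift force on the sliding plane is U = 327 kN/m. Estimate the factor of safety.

Resolving the block weight along and normal to the plane and applying the Mohr–Coulomb strength on the joint:
N' = W cosα − U = 848·cos25.7° − 327 = 437.1 kN/m
Driving force T = W sinα = 848·sin25.7° = 367.7 kN/m
Resisting force R = c·L + N'·tanφ = 2·19.3 + 437.1·tan24.1° = 38.6 + 195.5 = 234.1 kN/m
FS = R / T = 234.1 / 367.7 = 0.637

FS = 0.64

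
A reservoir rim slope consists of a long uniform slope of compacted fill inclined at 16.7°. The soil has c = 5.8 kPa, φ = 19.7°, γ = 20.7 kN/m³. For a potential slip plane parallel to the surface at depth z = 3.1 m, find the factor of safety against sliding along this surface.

FS = 1.52

For an infinite slope with a slip plane parallel to the surface (no pore pressure): FS = [c + γz cos²β tanφ] / [γz sinβ cosβ].
γz = 20.7·3.1 = 64.17 kN/m²
Numerator = 5.8 + 64.17·cos²16.7°·tan19.7° = 5.8 + 64.17·0.9174·0.3581 = 26.879 kPa
Denominator = 64.17·sin16.7°·cos16.7° = 64.17·0.2874·0.9578 = 17.662 kPa
FS = 26.879 / 17.662 = 1.522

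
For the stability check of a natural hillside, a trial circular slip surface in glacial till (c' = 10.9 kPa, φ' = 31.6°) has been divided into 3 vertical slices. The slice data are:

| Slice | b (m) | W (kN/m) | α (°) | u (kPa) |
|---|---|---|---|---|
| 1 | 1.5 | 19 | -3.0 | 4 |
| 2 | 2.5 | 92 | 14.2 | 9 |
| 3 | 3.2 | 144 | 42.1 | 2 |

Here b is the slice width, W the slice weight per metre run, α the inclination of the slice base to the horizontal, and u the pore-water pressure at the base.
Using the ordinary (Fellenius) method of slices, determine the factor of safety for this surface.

FS = 1.70

Ordinary method of slices: FS = Σ[c'·Δl_i + (W_i cosα_i − u_i·Δl_i)·tanφ'] / Σ W_i sinα_i, with Δl_i = b_i / cosα_i.
Slice 1: Δl = 1.5/cos(-3.0°) = 1.502 m; N'_1 = 19·cos(-3.0°) − 4·1.502 = 13.0; c'Δl = 16.37; W sinα = -1.0
Slice 2: Δl = 2.5/cos14.2° = 2.579 m; N'_2 = 92·cos14.2° − 9·2.579 = 66.0; c'Δl = 28.11; W sinα = 22.6
Slice 3: Δl = 3.2/cos42.1° = 4.313 m; N'_3 = 144·cos42.1° − 2·4.313 = 98.2; c'Δl = 47.01; W sinα = 96.5
Σc'Δl = 91.5 kN/m; ΣN' = 177.2 kN/m; ΣW sinα = 118.1 kN/m
Resisting = 91.5 + 177.2·tan31.6° = 91.5 + 109.0 = 200.5 kN/m
FS = 200.5 / 118.1 = 1.697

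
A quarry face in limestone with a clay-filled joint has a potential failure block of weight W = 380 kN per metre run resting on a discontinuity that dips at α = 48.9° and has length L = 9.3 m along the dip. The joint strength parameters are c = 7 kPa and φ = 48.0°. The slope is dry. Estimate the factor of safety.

FS = 1.20

Resolving the block weight along and normal to the plane and applying the Mohr–Coulomb strength on the joint:
N' = W cosα = 380·cos48.9° = 249.8 kN/m
Driving force T = W sinα = 380·sin48.9° = 286.4 kN/m
Resisting force R = c·L + N'·tanφ = 7·9.3 + 249.8·tan48.0° = 65.1 + 277.4 = 342.5 kN/m
FS = R / T = 342.5 / 286.4 = 1.196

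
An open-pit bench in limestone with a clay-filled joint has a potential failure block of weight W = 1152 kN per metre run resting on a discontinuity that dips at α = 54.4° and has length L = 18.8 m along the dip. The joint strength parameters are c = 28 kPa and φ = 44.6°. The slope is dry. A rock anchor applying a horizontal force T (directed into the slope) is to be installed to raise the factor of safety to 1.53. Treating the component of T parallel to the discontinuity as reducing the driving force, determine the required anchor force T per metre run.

Resolving forces along and normal to the sliding plane, with the horizontal anchor force T adding T·sinα to the effective normal force and T·cosα acting up the plane against the driving force:
FS = [cL + (W cosα + T sinα) tanφ] / [W sinα − T cosα]
Without the anchor: N' = 670.6 kN/m, driving T_d = 936.7 kN/m, resisting R = 28·18.8 + 670.6·tan44.6° = 1187.7 kN/m, FS = 1.27.
Setting FS = 1.53 and solving for T:
1.53·(936.7 − T cos54.4°) = 1187.7 + T sin54.4°·tan44.6°
T·(sin54.4°·tan44.6° + 1.53·cos54.4°) = 1.53·936.7 − 1187.7
T·(0.8131·0.9861 + 1.53·0.5821) = 1433.1 − 1187.7 = 245.4
T·1.6925 = 245.4
T = 145.0 kN/m

T = 145 kN/m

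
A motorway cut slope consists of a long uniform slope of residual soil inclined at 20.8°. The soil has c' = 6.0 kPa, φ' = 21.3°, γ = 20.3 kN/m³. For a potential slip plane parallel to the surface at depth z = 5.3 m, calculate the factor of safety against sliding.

For an infinite slope with a slip plane parallel to the surface (no pore pressure): FS = [c' + γz cos²β tanφ'] / [γz sinβ cosβ].
γz = 20.3·5.3 = 107.59 kN/m²
Numerator = 6.0 + 107.59·cos²20.8°·tan21.3° = 6.0 + 107.59·0.8739·0.3899 = 42.658 kPa
Denominator = 107.59·sin20.8°·cos20.8° = 107.59·0.3551·0.9348 = 35.716 kPa
FS = 42.658 / 35.716 = 1.194

FS = 1.19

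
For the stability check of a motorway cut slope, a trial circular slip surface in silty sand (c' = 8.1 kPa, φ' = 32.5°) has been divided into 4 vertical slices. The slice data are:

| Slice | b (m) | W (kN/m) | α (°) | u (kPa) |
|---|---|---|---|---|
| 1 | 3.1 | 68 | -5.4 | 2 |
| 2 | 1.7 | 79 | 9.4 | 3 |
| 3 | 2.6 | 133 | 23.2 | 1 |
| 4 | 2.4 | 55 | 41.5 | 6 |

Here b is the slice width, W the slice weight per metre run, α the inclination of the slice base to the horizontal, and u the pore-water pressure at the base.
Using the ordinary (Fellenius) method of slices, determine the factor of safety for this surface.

FS = 2.77

Ordinary method of slices: FS = Σ[c'·Δl_i + (W_i cosα_i − u_i·Δl_i)·tanφ'] / Σ W_i sinα_i, with Δl_i = b_i / cosα_i.
Slice 1: Δl = 3.1/cos(-5.4°) = 3.114 m; N'_1 = 68·cos(-5.4°) − 2·3.114 = 61.5; c'Δl = 25.22; W sinα = -6.4
Slice 2: Δl = 1.7/cos9.4° = 1.723 m; N'_2 = 79·cos9.4° − 3·1.723 = 72.8; c'Δl = 13.96; W sinα = 12.9
Slice 3: Δl = 2.6/cos23.2° = 2.829 m; N'_3 = 133·cos23.2° − 1·2.829 = 119.4; c'Δl = 22.91; W sinα = 52.4
Slice 4: Δl = 2.4/cos41.5° = 3.204 m; N'_4 = 55·cos41.5° − 6·3.204 = 22.0; c'Δl = 25.96; W sinα = 36.4
Σc'Δl = 88.0 kN/m; ΣN' = 275.6 kN/m; ΣW sinα = 95.3 kN/m
Resisting = 88.0 + 275.6·tan32.5° = 88.0 + 175.6 = 263.6 kN/m
FS = 263.6 / 95.3 = 2.765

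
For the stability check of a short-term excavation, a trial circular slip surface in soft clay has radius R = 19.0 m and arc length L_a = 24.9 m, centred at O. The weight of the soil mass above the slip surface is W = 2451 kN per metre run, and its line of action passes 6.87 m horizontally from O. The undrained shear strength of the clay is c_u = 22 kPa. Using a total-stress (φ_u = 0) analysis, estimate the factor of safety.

Taking moments about the centre O, the resisting moment is provided by the undrained shear strength acting along the arc:
M_R = c_u·L_a·R = 22·24.90·19.0 = 10408.2 kN·m/m
M_D = W·d = 2451·6.87 = 16838.4 kN·m/m
FS = M_R / M_D = 10408.2 / 16838.4 = 0.618

FS = 0.62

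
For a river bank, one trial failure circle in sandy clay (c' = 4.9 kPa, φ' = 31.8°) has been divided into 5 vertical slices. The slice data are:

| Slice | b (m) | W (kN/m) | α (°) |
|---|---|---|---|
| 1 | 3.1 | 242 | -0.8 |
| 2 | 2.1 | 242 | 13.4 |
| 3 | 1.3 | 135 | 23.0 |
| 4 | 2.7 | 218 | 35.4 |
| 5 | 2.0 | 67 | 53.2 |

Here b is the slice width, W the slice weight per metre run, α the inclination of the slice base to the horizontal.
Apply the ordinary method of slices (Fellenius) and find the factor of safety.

Ordinary method of slices: FS = Σ[c'·Δl_i + (W_i cosα_i)·tanφ'] / Σ W_i sinα_i, with Δl_i = b_i / cosα_i.
Slice 1: Δl = 3.1/cos(-0.8°) = 3.100 m; N'_1 = 242·cos(-0.8°) = 242.0; c'Δl = 15.19; W sinα = -3.4
Slice 2: Δl = 2.1/cos13.4° = 2.159 m; N'_2 = 242·cos13.4° = 235.4; c'Δl = 10.58; W sinα = 56.1
Slice 3: Δl = 1.3/cos23.0° = 1.412 m; N'_3 = 135·cos23.0° = 124.3; c'Δl = 6.92; W sinα = 52.7
Slice 4: Δl = 2.7/cos35.4° = 3.312 m; N'_4 = 218·cos35.4° = 177.7; c'Δl = 16.23; W sinα = 126.3
Slice 5: Δl = 2.0/cos53.2° = 3.339 m; N'_5 = 67·cos53.2° = 40.1; c'Δl = 16.36; W sinα = 53.6
Σc'Δl = 65.3 kN/m; ΣN' = 819.5 kN/m; ΣW sinα = 285.4 kN/m
Resisting = 65.3 + 819.5·tan31.8° = 65.3 + 508.1 = 573.4 kN/m
FS = 573.4 / 285.4 = 2.009

FS = 2.01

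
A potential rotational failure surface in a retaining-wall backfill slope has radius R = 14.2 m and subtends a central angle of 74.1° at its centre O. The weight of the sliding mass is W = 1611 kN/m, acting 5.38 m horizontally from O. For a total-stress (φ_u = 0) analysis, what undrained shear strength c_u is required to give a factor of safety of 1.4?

c_u = 46.5 kPa

FS = c_u·L_a·R / (W·d), so c_u = FS·W·d / (L_a·R).
Arc length L_a = R·θ = 14.2·(74.1°·π/180) = 14.2·1.2933 = 18.36 m
c_u = 1.4·1611·5.38 / (18.36·14.2) = 12134.1 / 260.78 = 46.53 kPa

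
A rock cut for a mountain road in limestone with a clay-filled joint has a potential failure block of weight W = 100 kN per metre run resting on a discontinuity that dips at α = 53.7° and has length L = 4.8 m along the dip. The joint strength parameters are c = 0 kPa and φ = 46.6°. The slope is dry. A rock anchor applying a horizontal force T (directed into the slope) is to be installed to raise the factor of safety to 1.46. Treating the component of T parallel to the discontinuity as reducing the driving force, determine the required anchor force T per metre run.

Resolving forces along and normal to the sliding plane, with the horizontal anchor force T adding T·sinα to the effective normal force and T·cosα acting up the plane against the driving force:
FS = [cL + (W cosα + T sinα) tanφ] / [W sinα − T cosα]
Without the anchor: N' = 59.2 kN/m, driving T_d = 80.6 kN/m, resisting R = 0·4.8 + 59.2·tan46.6° = 62.6 kN/m, FS = 0.78.
Setting FS = 1.46 and solving for T:
1.46·(80.6 − T cos53.7°) = 62.6 + T sin53.7°·tan46.6°
T·(sin53.7°·tan46.6° + 1.46·cos53.7°) = 1.46·80.6 − 62.6
T·(0.8059·1.0575 + 1.46·0.5920) = 117.7 − 62.6 = 55.1
T·1.7166 = 55.1
T = 32.1 kN/m

T = 32 kN/m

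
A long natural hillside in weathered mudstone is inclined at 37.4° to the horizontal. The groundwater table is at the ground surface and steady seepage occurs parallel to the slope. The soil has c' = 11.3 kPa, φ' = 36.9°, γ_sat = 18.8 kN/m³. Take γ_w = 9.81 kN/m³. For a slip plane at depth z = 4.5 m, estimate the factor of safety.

With seepage parallel to the slope and the water table at the surface, the effective normal stress on the slip plane uses the buoyant unit weight γ' = γ_sat − γ_w while the driving shear stress uses γ_sat:
FS = [c' + γ' z cos²β tanφ'] / [γ_sat z sinβ cosβ]
γ' = 18.8 − 9.81 = 8.99 kN/m³
Numerator = 11.3 + 8.99·4.5·cos²37.4°·tan36.9° = 11.3 + 8.99·4.5·0.6311·0.7508 = 30.469 kPa
Denominator = 18.8·4.5·sin37.4°·cos37.4° = 18.8·4.5·0.6074·0.7944 = 40.820 kPa
FS = 30.469 / 40.820 = 0.746

FS = 0.75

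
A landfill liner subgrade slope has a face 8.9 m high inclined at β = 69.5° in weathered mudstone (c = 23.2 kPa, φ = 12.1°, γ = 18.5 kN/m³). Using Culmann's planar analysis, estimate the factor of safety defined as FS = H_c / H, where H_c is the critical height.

FS = 1.12

H_c = (4c/γ) · sinβ cosφ / [1 − cos(β − φ)]
    = (4·23.2/18.5) · sin69.5°·cos12.1° / [1 − cos57.4°]
    = 5.016 · 0.9159 / 0.4612 = 9.96 m
FS = H_c / H = 9.96 / 8.9 = 1.119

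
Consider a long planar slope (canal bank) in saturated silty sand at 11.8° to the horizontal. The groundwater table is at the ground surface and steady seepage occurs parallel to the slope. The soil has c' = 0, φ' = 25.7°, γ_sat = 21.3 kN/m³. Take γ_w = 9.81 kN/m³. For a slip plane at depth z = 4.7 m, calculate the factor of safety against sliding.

FS = 1.24

With seepage parallel to the slope and the water table at the surface, the effective normal stress on the slip plane uses the buoyant unit weight γ' = γ_sat − γ_w while the driving shear stress uses γ_sat:
FS = [c' + γ' z cos²β tanφ'] / [γ_sat z sinβ cosβ]
(For c' = 0 this reduces to FS = (γ'/γ_sat)·tanφ'/tanβ.)
γ' = 21.3 − 9.81 = 11.49 kN/m³
Numerator = 0.0 + 11.49·4.7·cos²11.8°·tan25.7° = 0.0 + 11.49·4.7·0.9582·0.4813 = 24.903 kPa
Denominator = 21.3·4.7·sin11.8°·cos11.8° = 21.3·4.7·0.2045·0.9789 = 20.039 kPa
FS = 24.903 / 20.039 = 1.243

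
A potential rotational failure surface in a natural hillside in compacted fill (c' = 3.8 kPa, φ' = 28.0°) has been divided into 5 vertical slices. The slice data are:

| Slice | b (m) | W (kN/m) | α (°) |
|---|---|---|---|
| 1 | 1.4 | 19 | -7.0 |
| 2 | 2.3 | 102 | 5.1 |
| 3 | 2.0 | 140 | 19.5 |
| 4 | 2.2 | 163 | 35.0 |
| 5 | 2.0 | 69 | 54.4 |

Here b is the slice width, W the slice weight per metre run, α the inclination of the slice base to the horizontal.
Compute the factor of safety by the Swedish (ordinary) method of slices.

Ordinary method of slices: FS = Σ[c'·Δl_i + (W_i cosα_i)·tanφ'] / Σ W_i sinα_i, with Δl_i = b_i / cosα_i.
Slice 1: Δl = 1.4/cos(-7.0°) = 1.411 m; N'_1 = 19·cos(-7.0°) = 18.9; c'Δl = 5.36; W sinα = -2.3
Slice 2: Δl = 2.3/cos5.1° = 2.309 m; N'_2 = 102·cos5.1° = 101.6; c'Δl = 8.77; W sinα = 9.1
Slice 3: Δl = 2.0/cos19.5° = 2.122 m; N'_3 = 140·cos19.5° = 132.0; c'Δl = 8.06; W sinα = 46.7
Slice 4: Δl = 2.2/cos35.0° = 2.686 m; N'_4 = 163·cos35.0° = 133.5; c'Δl = 10.21; W sinα = 93.5
Slice 5: Δl = 2.0/cos54.4° = 3.436 m; N'_5 = 69·cos54.4° = 40.2; c'Δl = 13.06; W sinα = 56.1
Σc'Δl = 45.5 kN/m; ΣN' = 426.1 kN/m; ΣW sinα = 203.1 kN/m
Resisting = 45.5 + 426.1·tan28.0° = 45.5 + 226.6 = 272.0 kN/m
FS = 272.0 / 203.1 = 1.339

FS = 1.34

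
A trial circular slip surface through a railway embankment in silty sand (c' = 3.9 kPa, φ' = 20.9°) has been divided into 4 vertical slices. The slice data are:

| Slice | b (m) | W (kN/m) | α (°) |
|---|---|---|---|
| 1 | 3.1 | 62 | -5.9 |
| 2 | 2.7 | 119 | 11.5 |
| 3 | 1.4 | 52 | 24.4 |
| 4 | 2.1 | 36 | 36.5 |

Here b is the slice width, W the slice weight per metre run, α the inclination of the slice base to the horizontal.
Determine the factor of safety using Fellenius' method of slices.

Ordinary method of slices: FS = Σ[c'·Δl_i + (W_i cosα_i)·tanφ'] / Σ W_i sinα_i, with Δl_i = b_i / cosα_i.
Slice 1: Δl = 3.1/cos(-5.9°) = 3.117 m; N'_1 = 62·cos(-5.9°) = 61.7; c'Δl = 12.15; W sinα = -6.4
Slice 2: Δl = 2.7/cos11.5° = 2.755 m; N'_2 = 119·cos11.5° = 116.6; c'Δl = 10.75; W sinα = 23.7
Slice 3: Δl = 1.4/cos24.4° = 1.537 m; N'_3 = 52·cos24.4° = 47.4; c'Δl = 6.00; W sinα = 21.5
Slice 4: Δl = 2.1/cos36.5° = 2.612 m; N'_4 = 36·cos36.5° = 28.9; c'Δl = 10.19; W sinα = 21.4
Σc'Δl = 39.1 kN/m; ΣN' = 254.6 kN/m; ΣW sinα = 60.2 kN/m
Resisting = 39.1 + 254.6·tan20.9° = 39.1 + 97.2 = 136.3 kN/m
FS = 136.3 / 60.2 = 2.262

FS = 2.26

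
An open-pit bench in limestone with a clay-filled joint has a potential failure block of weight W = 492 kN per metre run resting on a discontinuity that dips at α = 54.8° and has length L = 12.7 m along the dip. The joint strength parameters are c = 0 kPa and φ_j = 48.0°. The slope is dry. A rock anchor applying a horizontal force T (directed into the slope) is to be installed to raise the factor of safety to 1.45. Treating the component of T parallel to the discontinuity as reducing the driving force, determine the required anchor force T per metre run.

Resolving forces along and normal to the sliding plane, with the horizontal anchor force T adding T·sinα to the effective normal force and T·cosα acting up the plane against the driving force:
FS = [cL + (W cosα + T sinα) tanφ_j] / [W sinα − T cosα]
Without the anchor: N' = 283.6 kN/m, driving T_d = 402.0 kN/m, resisting R = 0·12.7 + 283.6·tan48.0° = 315.0 kN/m, FS = 0.78.
Setting FS = 1.45 and solving for T:
1.45·(402.0 − T cos54.8°) = 315.0 + T sin54.8°·tan48.0°
T·(sin54.8°·tan48.0° + 1.45·cos54.8°) = 1.45·402.0 − 315.0
T·(0.8171·1.1106 + 1.45·0.5764) = 583.0 − 315.0 = 268.0
T·1.7434 = 268.0
T = 153.7 kN/m

T = 154 kN/m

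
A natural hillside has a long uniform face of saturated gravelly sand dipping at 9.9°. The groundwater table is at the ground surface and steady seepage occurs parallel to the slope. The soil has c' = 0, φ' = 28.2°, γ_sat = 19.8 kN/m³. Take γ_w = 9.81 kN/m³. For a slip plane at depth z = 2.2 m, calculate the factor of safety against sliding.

With seepage parallel to the slope and the water table at the surface, the effective normal stress on the slip plane uses the buoyant unit weight γ' = γ_sat − γ_w while the driving shear stress uses γ_sat:
FS = [c' + γ' z cos²β tanφ'] / [γ_sat z sinβ cosβ]
(For c' = 0 this reduces to FS = (γ'/γ_sat)·tanφ'/tanβ.)
γ' = 19.8 − 9.81 = 9.99 kN/m³
Numerator = 0.0 + 9.99·2.2·cos²9.9°·tan28.2° = 0.0 + 9.99·2.2·0.9704·0.5362 = 11.436 kPa
Denominator = 19.8·2.2·sin9.9°·cos9.9° = 19.8·2.2·0.1719·0.9851 = 7.378 kPa
FS = 11.436 / 7.378 = 1.550

FS = 1.55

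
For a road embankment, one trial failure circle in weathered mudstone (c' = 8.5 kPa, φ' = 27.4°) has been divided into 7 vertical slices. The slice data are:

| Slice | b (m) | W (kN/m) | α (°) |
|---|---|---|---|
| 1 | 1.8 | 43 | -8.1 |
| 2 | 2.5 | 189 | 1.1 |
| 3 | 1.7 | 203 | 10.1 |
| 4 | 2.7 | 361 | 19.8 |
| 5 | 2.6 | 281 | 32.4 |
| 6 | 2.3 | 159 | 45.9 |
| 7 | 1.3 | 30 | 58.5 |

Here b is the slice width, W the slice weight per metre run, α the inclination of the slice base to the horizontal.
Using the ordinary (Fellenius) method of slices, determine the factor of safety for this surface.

FS = 1.66

Ordinary method of slices: FS = Σ[c'·Δl_i + (W_i cosα_i)·tanφ'] / Σ W_i sinα_i, with Δl_i = b_i / cosα_i.
Slice 1: Δl = 1.8/cos(-8.1°) = 1.818 m; N'_1 = 43·cos(-8.1°) = 42.6; c'Δl = 15.45; W sinα = -6.1
Slice 2: Δl = 2.5/cos1.1° = 2.500 m; N'_2 = 189·cos1.1° = 189.0; c'Δl = 21.25; W sinα = 3.6
Slice 3: Δl = 1.7/cos10.1° = 1.727 m; N'_3 = 203·cos10.1° = 199.9; c'Δl = 14.68; W sinα = 35.6
Slice 4: Δl = 2.7/cos19.8° = 2.870 m; N'_4 = 361·cos19.8° = 339.7; c'Δl = 24.39; W sinα = 122.3
Slice 5: Δl = 2.6/cos32.4° = 3.079 m; N'_5 = 281·cos32.4° = 237.3; c'Δl = 26.17; W sinα = 150.6
Slice 6: Δl = 2.3/cos45.9° = 3.305 m; N'_6 = 159·cos45.9° = 110.7; c'Δl = 28.09; W sinα = 114.2
Slice 7: Δl = 1.3/cos58.5° = 2.488 m; N'_7 = 30·cos58.5° = 15.7; c'Δl = 21.15; W sinα = 25.6
Σc'Δl = 151.2 kN/m; ΣN' = 1134.6 kN/m; ΣW sinα = 445.8 kN/m
Resisting = 151.2 + 1134.6·tan27.4° = 151.2 + 588.1 = 739.3 kN/m
FS = 739.3 / 445.8 = 1.658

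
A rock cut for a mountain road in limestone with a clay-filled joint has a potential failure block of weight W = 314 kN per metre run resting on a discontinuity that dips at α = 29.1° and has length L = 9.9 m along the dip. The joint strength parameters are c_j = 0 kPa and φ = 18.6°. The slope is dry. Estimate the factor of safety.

Resolving the block weight along and normal to the plane and applying the Mohr–Coulomb strength on the joint:
N' = W cosα = 314·cos29.1° = 274.4 kN/m
Driving force T = W sinα = 314·sin29.1° = 152.7 kN/m
Resisting force R = c_j·L + N'·tanφ = 0·9.9 + 274.4·tan18.6° = 0.0 + 92.3 = 92.3 kN/m
FS = R / T = 92.3 / 152.7 = 0.605

FS = 0.60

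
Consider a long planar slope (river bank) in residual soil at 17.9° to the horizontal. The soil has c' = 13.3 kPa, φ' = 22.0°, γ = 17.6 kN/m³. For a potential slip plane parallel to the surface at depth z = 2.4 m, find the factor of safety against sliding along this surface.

For an infinite slope with a slip plane parallel to the surface (no pore pressure): FS = [c' + γz cos²β tanφ'] / [γz sinβ cosβ].
γz = 17.6·2.4 = 42.24 kN/m²
Numerator = 13.3 + 42.24·cos²17.9°·tan22.0° = 13.3 + 42.24·0.9055·0.4040 = 28.754 kPa
Denominator = 42.24·sin17.9°·cos17.9° = 42.24·0.3074·0.9516 = 12.354 kPa
FS = 28.754 / 12.354 = 2.327

FS = 2.33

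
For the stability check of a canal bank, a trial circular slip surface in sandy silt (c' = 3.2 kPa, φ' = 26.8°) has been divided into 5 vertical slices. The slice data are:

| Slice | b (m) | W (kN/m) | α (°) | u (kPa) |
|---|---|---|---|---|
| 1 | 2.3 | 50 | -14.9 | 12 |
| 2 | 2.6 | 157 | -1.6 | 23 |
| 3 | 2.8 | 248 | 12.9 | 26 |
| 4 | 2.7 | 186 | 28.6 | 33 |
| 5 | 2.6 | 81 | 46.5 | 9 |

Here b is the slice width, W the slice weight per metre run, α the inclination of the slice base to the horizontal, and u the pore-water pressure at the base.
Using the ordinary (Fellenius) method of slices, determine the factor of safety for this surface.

Ordinary method of slices: FS = Σ[c'·Δl_i + (W_i cosα_i − u_i·Δl_i)·tanφ'] / Σ W_i sinα_i, with Δl_i = b_i / cosα_i.
Slice 1: Δl = 2.3/cos(-14.9°) = 2.380 m; N'_1 = 50·cos(-14.9°) − 12·2.380 = 19.8; c'Δl = 7.62; W sinα = -12.9
Slice 2: Δl = 2.6/cos(-1.6°) = 2.601 m; N'_2 = 157·cos(-1.6°) − 23·2.601 = 97.1; c'Δl = 8.32; W sinα = -4.4
Slice 3: Δl = 2.8/cos12.9° = 2.872 m; N'_3 = 248·cos12.9° − 26·2.872 = 167.1; c'Δl = 9.19; W sinα = 55.4
Slice 4: Δl = 2.7/cos28.6° = 3.075 m; N'_4 = 186·cos28.6° − 33·3.075 = 61.8; c'Δl = 9.84; W sinα = 89.0
Slice 5: Δl = 2.6/cos46.5° = 3.777 m; N'_5 = 81·cos46.5° − 9·3.777 = 21.8; c'Δl = 12.09; W sinα = 58.8
Σc'Δl = 47.1 kN/m; ΣN' = 367.5 kN/m; ΣW sinα = 185.9 kN/m
Resisting = 47.1 + 367.5·tan26.8° = 47.1 + 185.6 = 232.7 kN/m
FS = 232.7 / 185.9 = 1.252

FS = 1.25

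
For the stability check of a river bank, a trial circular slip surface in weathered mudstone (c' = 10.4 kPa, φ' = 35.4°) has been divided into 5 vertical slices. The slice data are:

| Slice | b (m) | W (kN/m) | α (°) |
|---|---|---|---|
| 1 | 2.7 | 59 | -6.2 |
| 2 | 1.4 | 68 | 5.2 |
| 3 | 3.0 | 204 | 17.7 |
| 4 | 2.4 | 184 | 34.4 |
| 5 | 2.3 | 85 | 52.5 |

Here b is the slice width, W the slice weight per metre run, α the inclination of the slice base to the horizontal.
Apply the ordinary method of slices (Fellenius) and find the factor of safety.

FS = 2.22

Ordinary method of slices: FS = Σ[c'·Δl_i + (W_i cosα_i)·tanφ'] / Σ W_i sinα_i, with Δl_i = b_i / cosα_i.
Slice 1: Δl = 2.7/cos(-6.2°) = 2.716 m; N'_1 = 59·cos(-6.2°) = 58.7; c'Δl = 28.25; W sinα = -6.4
Slice 2: Δl = 1.4/cos5.2° = 1.406 m; N'_2 = 68·cos5.2° = 67.7; c'Δl = 14.62; W sinα = 6.2
Slice 3: Δl = 3.0/cos17.7° = 3.149 m; N'_3 = 204·cos17.7° = 194.3; c'Δl = 32.75; W sinα = 62.0
Slice 4: Δl = 2.4/cos34.4° = 2.909 m; N'_4 = 184·cos34.4° = 151.8; c'Δl = 30.25; W sinα = 104.0
Slice 5: Δl = 2.3/cos52.5° = 3.778 m; N'_5 = 85·cos52.5° = 51.7; c'Δl = 39.29; W sinα = 67.4
Σc'Δl = 145.2 kN/m; ΣN' = 524.3 kN/m; ΣW sinα = 233.2 kN/m
Resisting = 145.2 + 524.3·tan35.4° = 145.2 + 372.6 = 517.7 kN/m
FS = 517.7 / 233.2 = 2.220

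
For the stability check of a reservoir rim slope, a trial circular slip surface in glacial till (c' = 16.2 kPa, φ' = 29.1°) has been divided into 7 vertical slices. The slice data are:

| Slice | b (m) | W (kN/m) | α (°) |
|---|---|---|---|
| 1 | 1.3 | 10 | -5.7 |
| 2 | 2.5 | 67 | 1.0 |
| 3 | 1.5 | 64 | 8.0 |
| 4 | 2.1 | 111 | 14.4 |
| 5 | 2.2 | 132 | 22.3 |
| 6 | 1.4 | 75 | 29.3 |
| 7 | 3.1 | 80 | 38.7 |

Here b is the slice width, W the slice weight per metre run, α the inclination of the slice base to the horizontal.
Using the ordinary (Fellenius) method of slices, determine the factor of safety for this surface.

Ordinary method of slices: FS = Σ[c'·Δl_i + (W_i cosα_i)·tanφ'] / Σ W_i sinα_i, with Δl_i = b_i / cosα_i.
Slice 1: Δl = 1.3/cos(-5.7°) = 1.306 m; N'_1 = 10·cos(-5.7°) = 10.0; c'Δl = 21.16; W sinα = -1.0
Slice 2: Δl = 2.5/cos1.0° = 2.500 m; N'_2 = 67·cos1.0° = 67.0; c'Δl = 40.51; W sinα = 1.2
Slice 3: Δl = 1.5/cos8.0° = 1.515 m; N'_3 = 64·cos8.0° = 63.4; c'Δl = 24.54; W sinα = 8.9
Slice 4: Δl = 2.1/cos14.4° = 2.168 m; N'_4 = 111·cos14.4° = 107.5; c'Δl = 35.12; W sinα = 27.6
Slice 5: Δl = 2.2/cos22.3° = 2.378 m; N'_5 = 132·cos22.3° = 122.1; c'Δl = 38.52; W sinα = 50.1
Slice 6: Δl = 1.4/cos29.3° = 1.605 m; N'_6 = 75·cos29.3° = 65.4; c'Δl = 26.01; W sinα = 36.7
Slice 7: Δl = 3.1/cos38.7° = 3.972 m; N'_7 = 80·cos38.7° = 62.4; c'Δl = 64.35; W sinα = 50.0
Σc'Δl = 250.2 kN/m; ΣN' = 497.8 kN/m; ΣW sinα = 173.5 kN/m
Resisting = 250.2 + 497.8·tan29.1° = 250.2 + 277.1 = 527.3 kN/m
FS = 527.3 / 173.5 = 3.039

FS = 3.04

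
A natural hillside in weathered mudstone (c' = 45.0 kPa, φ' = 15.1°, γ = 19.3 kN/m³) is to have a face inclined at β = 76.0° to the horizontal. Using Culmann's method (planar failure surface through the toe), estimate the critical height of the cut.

H_c = 17.01 m

Culmann's analysis gives the critical failure plane at α_cr = (β + φ')/2 = (76.0 + 15.1)/2 = 45.5°, and the critical height
H_c = (4c'/γ) · sinβ cosφ' / [1 − cos(β − φ')]
    = (4·45.0/19.3) · sin76.0°·cos15.1° / [1 − cos(60.9°)]
    = 9.326 · 0.9703·0.9655 / [1 − 0.4863]
    = 9.326 · 0.9368 / 0.5137
    = 17.01 m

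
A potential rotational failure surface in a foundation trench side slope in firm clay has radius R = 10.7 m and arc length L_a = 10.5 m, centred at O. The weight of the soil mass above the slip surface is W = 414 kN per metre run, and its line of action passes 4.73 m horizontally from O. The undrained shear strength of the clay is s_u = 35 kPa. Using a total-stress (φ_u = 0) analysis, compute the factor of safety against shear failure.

FS = 2.01

Taking moments about the centre O, the resisting moment is provided by the undrained shear strength acting along the arc:
M_R = s_u·L_a·R = 35·10.50·10.7 = 3932.2 kN·m/m
M_D = W·d = 414·4.73 = 1958.2 kN·m/m
FS = M_R / M_D = 3932.2 / 1958.2 = 2.008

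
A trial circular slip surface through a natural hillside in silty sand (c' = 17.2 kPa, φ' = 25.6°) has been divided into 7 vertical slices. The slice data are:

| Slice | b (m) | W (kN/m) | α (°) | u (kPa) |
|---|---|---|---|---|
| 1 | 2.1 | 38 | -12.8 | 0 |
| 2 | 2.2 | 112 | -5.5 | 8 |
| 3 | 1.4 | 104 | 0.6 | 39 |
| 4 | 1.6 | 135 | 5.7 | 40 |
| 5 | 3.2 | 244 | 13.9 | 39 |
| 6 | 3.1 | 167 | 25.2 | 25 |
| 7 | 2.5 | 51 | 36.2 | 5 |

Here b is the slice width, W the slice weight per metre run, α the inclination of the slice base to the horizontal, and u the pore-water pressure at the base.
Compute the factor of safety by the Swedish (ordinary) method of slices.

Ordinary method of slices: FS = Σ[c'·Δl_i + (W_i cosα_i − u_i·Δl_i)·tanφ'] / Σ W_i sinα_i, with Δl_i = b_i / cosα_i.
Slice 1: Δl = 2.1/cos(-12.8°) = 2.154 m; N'_1 = 38·cos(-12.8°) − 0·2.154 = 37.1; c'Δl = 37.04; W sinα = -8.4
Slice 2: Δl = 2.2/cos(-5.5°) = 2.210 m; N'_2 = 112·cos(-5.5°) − 8·2.210 = 93.8; c'Δl = 38.02; W sinα = -10.7
Slice 3: Δl = 1.4/cos0.6° = 1.400 m; N'_3 = 104·cos0.6° − 39·1.400 = 49.4; c'Δl = 24.08; W sinα = 1.1
Slice 4: Δl = 1.6/cos5.7° = 1.608 m; N'_4 = 135·cos5.7° − 40·1.608 = 70.0; c'Δl = 27.66; W sinα = 13.4
Slice 5: Δl = 3.2/cos13.9° = 3.297 m; N'_5 = 244·cos13.9° − 39·3.297 = 108.3; c'Δl = 56.70; W sinα = 58.6
Slice 6: Δl = 3.1/cos25.2° = 3.426 m; N'_6 = 167·cos25.2° − 25·3.426 = 65.5; c'Δl = 58.93; W sinα = 71.1
Slice 7: Δl = 2.5/cos36.2° = 3.098 m; N'_7 = 51·cos36.2° − 5·3.098 = 25.7; c'Δl = 53.29; W sinα = 30.1
Σc'Δl = 295.7 kN/m; ΣN' = 449.7 kN/m; ΣW sinα = 155.2 kN/m
Resisting = 295.7 + 449.7·tan25.6° = 295.7 + 215.4 = 511.2 kN/m
FS = 511.2 / 155.2 = 3.294

FS = 3.29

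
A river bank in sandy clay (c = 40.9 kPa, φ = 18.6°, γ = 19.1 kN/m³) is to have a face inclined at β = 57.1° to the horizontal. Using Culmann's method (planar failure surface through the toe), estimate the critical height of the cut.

H_c = 31.35 m

Culmann's analysis gives the critical failure plane at α_cr = (β + φ)/2 = (57.1 + 18.6)/2 = 37.9°, and the critical height
H_c = (4c/γ) · sinβ cosφ / [1 − cos(β − φ)]
    = (4·40.9/19.1) · sin57.1°·cos18.6° / [1 − cos(38.5°)]
    = 8.565 · 0.8396·0.9478 / [1 − 0.7826]
    = 8.565 · 0.7958 / 0.2174
    = 31.35 m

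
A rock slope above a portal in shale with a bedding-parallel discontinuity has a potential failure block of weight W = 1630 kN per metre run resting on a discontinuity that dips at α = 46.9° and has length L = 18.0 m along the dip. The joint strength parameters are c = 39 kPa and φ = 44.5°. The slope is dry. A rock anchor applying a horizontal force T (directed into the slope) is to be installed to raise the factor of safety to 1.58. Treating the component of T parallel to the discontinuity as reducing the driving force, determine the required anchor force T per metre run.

Resolving forces along and normal to the sliding plane, with the horizontal anchor force T adding T·sinα to the effective normal force and T·cosα acting up the plane against the driving force:
FS = [cL + (W cosα + T sinα) tanφ] / [W sinα − T cosα]
Without the anchor: N' = 1113.7 kN/m, driving T_d = 1190.2 kN/m, resisting R = 39·18.0 + 1113.7·tan44.5° = 1796.5 kN/m, FS = 1.51.
Setting FS = 1.58 and solving for T:
1.58·(1190.2 − T cos46.9°) = 1796.5 + T sin46.9°·tan44.5°
T·(sin46.9°·tan44.5° + 1.58·cos46.9°) = 1.58·1190.2 − 1796.5
T·(0.7302·0.9827 + 1.58·0.6833) = 1880.5 − 1796.5 = 84.0
T·1.7971 = 84.0
T = 46.7 kN/m

T = 47 kN/m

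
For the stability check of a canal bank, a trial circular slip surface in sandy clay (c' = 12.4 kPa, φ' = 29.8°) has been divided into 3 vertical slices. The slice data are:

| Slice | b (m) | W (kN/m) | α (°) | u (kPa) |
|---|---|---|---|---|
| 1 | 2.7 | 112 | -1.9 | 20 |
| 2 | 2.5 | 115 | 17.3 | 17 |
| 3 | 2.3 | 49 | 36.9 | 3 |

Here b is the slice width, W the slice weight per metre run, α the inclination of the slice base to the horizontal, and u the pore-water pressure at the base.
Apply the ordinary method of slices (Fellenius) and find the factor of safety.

FS = 3.17

Ordinary method of slices: FS = Σ[c'·Δl_i + (W_i cosα_i − u_i·Δl_i)·tanφ'] / Σ W_i sinα_i, with Δl_i = b_i / cosα_i.
Slice 1: Δl = 2.7/cos(-1.9°) = 2.701 m; N'_1 = 112·cos(-1.9°) − 20·2.701 = 57.9; c'Δl = 33.50; W sinα = -3.7
Slice 2: Δl = 2.5/cos17.3° = 2.618 m; N'_2 = 115·cos17.3° − 17·2.618 = 65.3; c'Δl = 32.47; W sinα = 34.2
Slice 3: Δl = 2.3/cos36.9° = 2.876 m; N'_3 = 49·cos36.9° − 3·2.876 = 30.6; c'Δl = 35.66; W sinα = 29.4
Σc'Δl = 101.6 kN/m; ΣN' = 153.7 kN/m; ΣW sinα = 59.9 kN/m
Resisting = 101.6 + 153.7·tan29.8° = 101.6 + 88.1 = 189.7 kN/m
FS = 189.7 / 59.9 = 3.166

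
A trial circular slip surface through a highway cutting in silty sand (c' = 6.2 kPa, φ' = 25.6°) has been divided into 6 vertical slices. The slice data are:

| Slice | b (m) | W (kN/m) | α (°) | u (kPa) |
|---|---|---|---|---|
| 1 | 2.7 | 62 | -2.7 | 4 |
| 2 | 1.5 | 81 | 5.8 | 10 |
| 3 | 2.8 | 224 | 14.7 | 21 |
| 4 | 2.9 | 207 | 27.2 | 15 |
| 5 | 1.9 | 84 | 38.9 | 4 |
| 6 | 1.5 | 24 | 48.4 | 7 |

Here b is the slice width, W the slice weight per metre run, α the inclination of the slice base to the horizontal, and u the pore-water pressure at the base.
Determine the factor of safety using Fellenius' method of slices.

Ordinary method of slices: FS = Σ[c'·Δl_i + (W_i cosα_i − u_i·Δl_i)·tanφ'] / Σ W_i sinα_i, with Δl_i = b_i / cosα_i.
Slice 1: Δl = 2.7/cos(-2.7°) = 2.703 m; N'_1 = 62·cos(-2.7°) − 4·2.703 = 51.1; c'Δl = 16.76; W sinα = -2.9
Slice 2: Δl = 1.5/cos5.8° = 1.508 m; N'_2 = 81·cos5.8° − 10·1.508 = 65.5; c'Δl = 9.35; W sinα = 8.2
Slice 3: Δl = 2.8/cos14.7° = 2.895 m; N'_3 = 224·cos14.7° − 21·2.895 = 155.9; c'Δl = 17.95; W sinα = 56.8
Slice 4: Δl = 2.9/cos27.2° = 3.261 m; N'_4 = 207·cos27.2° − 15·3.261 = 135.2; c'Δl = 20.22; W sinα = 94.6
Slice 5: Δl = 1.9/cos38.9° = 2.441 m; N'_5 = 84·cos38.9° − 4·2.441 = 55.6; c'Δl = 15.14; W sinα = 52.7
Slice 6: Δl = 1.5/cos48.4° = 2.259 m; N'_6 = 24·cos48.4° − 7·2.259 = 0.1; c'Δl = 14.01; W sinα = 17.9
Σc'Δl = 93.4 kN/m; ΣN' = 463.4 kN/m; ΣW sinα = 227.4 kN/m
Resisting = 93.4 + 463.4·tan25.6° = 93.4 + 222.0 = 315.5 kN/m
FS = 315.5 / 227.4 = 1.387

FS = 1.39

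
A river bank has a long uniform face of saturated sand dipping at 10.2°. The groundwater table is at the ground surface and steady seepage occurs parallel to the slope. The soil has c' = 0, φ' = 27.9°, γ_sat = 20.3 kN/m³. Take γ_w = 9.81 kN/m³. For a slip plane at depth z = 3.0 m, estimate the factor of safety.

FS = 1.52

With seepage parallel to the slope and the water table at the surface, the effective normal stress on the slip plane uses the buoyant unit weight γ' = γ_sat − γ_w while the driving shear stress uses γ_sat:
FS = [c' + γ' z cos²β tanφ'] / [γ_sat z sinβ cosβ]
(For c' = 0 this reduces to FS = (γ'/γ_sat)·tanφ'/tanβ.)
γ' = 20.3 − 9.81 = 10.49 kN/m³
Numerator = 0.0 + 10.49·3.0·cos²10.2°·tan27.9° = 0.0 + 10.49·3.0·0.9686·0.5295 = 16.140 kPa
Denominator = 20.3·3.0·sin10.2°·cos10.2° = 20.3·3.0·0.1771·0.9842 = 10.614 kPa
FS = 16.140 / 10.614 = 1.521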